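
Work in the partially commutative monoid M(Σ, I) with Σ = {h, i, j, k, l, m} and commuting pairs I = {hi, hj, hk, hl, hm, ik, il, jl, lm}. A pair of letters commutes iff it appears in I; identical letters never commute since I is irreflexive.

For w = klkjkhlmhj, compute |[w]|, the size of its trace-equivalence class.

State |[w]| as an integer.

135

drop 0:k onto floor
drop 1:l onto {0:k}
drop 2:k onto {1:l}
drop 3:j onto {2:k}
drop 4:k onto {3:j}
drop 5:h onto floor
drop 6:l onto {4:k}
drop 7:m onto {4:k}
drop 8:h onto {5:h}
drop 9:j onto {7:m}
ground layer = {0:k, 5:h}
drop-orders for the pieces not yet dropped (sum over which currently-grounded one goes next):
  1 to go: {6} 1  {8} 1  {9} 1
  2 to go: {5,8} 1  {6,8} 2  {6,9} 2  {7,9} 1  {8,9} 2
  3 to go: {5,6,8} 3  {5,8,9} 3  {6,7,9} 3  {6,8,9} 6  {7,8,9} 3
  4 to go: {4,6,7,9} 3  {5,6,8,9} 12  {5,7,8,9} 6  {6,7,8,9} 12
  5 to go: {3,4,6,7,9} 3  {4,6,7,8,9} 15  {5,6,7,8,9} 30
  6 to go: {2,3,4,6,7,9} 3  {3,4,6,7,8,9} 18  {4,5,6,7,8,9} 45
  7 to go: {1,2,3,4,6,7,9} 3  {2,3,4,6,7,8,9} 21  {3,4,5,6,7,8,9} 63
  8 to go: {0,1,2,3,4,6,7,9} 3  {1,2,3,4,6,7,8,9} 24  {2,3,4,5,6,7,8,9} 84
  if 0:k drops first: 108 orders
  if 5:h drops first: 27 orders
heap linearizations: 135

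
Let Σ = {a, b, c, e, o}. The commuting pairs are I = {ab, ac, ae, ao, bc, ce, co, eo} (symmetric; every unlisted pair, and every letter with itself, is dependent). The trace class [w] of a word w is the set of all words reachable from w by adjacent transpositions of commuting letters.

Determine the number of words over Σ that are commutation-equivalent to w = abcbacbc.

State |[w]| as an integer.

560

0(a) covers ∅
1(b) covers ∅
2(c) covers ∅
3(b) covers 1:b
4(a) covers 0:a
5(c) covers 2:c
6(b) covers 3:b
7(c) covers 5:c
floor of heap: 0:a, 1:b, 2:c
completions by unplaced set U, small U first (add the entries for U minus each lowest piece of U):
  |U|=1: {4}:1  {6}:1  {7}:1
  |U|=2: {0,4}:1  {3,6}:1  {4,6}:2  {4,7}:2  {5,7}:1  {6,7}:2
  |U|=3: {0,4,6}:3  {0,4,7}:3  {1,3,6}:1  {2,5,7}:1  {3,4,6}:3  {3,6,7}:3  {4,5,7}:3  {4,6,7}:6  {5,6,7}:3
  |U|=4: {0,3,4,6}:6  {0,4,5,7}:6  {0,4,6,7}:12  {1,3,4,6}:4  {1,3,6,7}:4  {2,4,5,7}:4  {2,5,6,7}:4  {3,4,6,7}:12  {3,5,6,7}:6  {4,5,6,7}:12
  |U|=5: {0,1,3,4,6}:10  {0,2,4,5,7}:10  {0,3,4,6,7}:30  {0,4,5,6,7}:30  {1,3,4,6,7}:20  {1,3,5,6,7}:10  {2,3,5,6,7}:10  {2,4,5,6,7}:20  {3,4,5,6,7}:30
  |U|=6: {0,1,3,4,6,7}:60  {0,2,4,5,6,7}:60  {0,3,4,5,6,7}:90  {1,2,3,5,6,7}:20  {1,3,4,5,6,7}:60  {2,3,4,5,6,7}:60
  start at 0(a): 140
  start at 1(b): 210
  start at 2(c): 210
sum over floor = 560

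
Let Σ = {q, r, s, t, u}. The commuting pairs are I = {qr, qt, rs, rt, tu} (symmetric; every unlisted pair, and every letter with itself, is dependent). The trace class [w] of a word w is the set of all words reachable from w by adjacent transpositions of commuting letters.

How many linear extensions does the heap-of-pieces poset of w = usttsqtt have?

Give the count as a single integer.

3

piece 0:u — minimal
piece 1:s rests on {0:u}
piece 2:t rests on {1:s}
piece 3:t rests on {2:t}
piece 4:s rests on {3:t}
piece 5:q rests on {4:s}
piece 6:t rests on {4:s}
piece 7:t rests on {6:t}
minimal pieces: {0:u}
ways to finish when only these pieces remain (= sum over removing one remaining piece with nothing left below it):
  1 left: {5}→1  {7}→1
  2 left: {5,7}→2  {6,7}→1
  3 left: {5,6,7}→3
  4 left: {4,5,6,7}→3
  5 left: {3,4,5,6,7}→3
  6 left: {2,3,4,5,6,7}→3
  placing 0:u first → 3 extensions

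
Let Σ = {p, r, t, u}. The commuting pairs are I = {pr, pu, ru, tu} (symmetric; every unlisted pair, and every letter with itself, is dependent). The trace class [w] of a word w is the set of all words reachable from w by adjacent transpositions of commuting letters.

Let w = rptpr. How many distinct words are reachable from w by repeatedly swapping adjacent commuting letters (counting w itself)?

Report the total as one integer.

piece 0:r — minimal
piece 1:p — minimal
piece 2:t rests on {0:r, 1:p}
piece 3:p rests on {2:t}
piece 4:r rests on {2:t}
minimal pieces: {0:r, 1:p}
ways to finish when only these pieces remain (= sum over removing one remaining piece with nothing left below it):
  1 left: {3}→1  {4}→1
  2 left: {3,4}→2
  3 left: {2,3,4}→2
  placing 0:r first → 2 extensions
  placing 1:p first → 2 extensions
total linear extensions = 4

4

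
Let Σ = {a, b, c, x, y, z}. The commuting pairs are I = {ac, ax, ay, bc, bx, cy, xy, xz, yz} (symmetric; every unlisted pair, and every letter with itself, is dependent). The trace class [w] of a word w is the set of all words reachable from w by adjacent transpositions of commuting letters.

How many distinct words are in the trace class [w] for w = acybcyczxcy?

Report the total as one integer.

1304

drop 0:a onto floor
drop 1:c onto floor
drop 2:y onto floor
drop 3:b onto {0:a, 2:y}
drop 4:c onto {1:c}
drop 5:y onto {3:b}
drop 6:c onto {4:c}
drop 7:z onto {3:b, 6:c}
drop 8:x onto {6:c}
drop 9:c onto {7:z, 8:x}
drop 10:y onto {5:y}
ground layer = {0:a, 1:c, 2:y}
drop-orders for the pieces not yet dropped (sum over which currently-grounded one goes next):
  1 to go: {9} 1  {10} 1
  2 to go: {5,10} 1  {7,9} 1  {8,9} 1  {9,10} 2
  3 to go: {5,9,10} 3  {7,8,9} 2  {7,9,10} 3  {8,9,10} 3
  4 to go: {5,7,9,10} 6  {5,8,9,10} 6  {6,7,8,9} 2  {7,8,9,10} 8
  5 to go: {3,5,7,9,10} 6  {4,6,7,8,9} 2  {5,7,8,9,10} 20  {6,7,8,9,10} 10
  6 to go: {0,3,5,7,9,10} 6  {1,4,6,7,8,9} 2  {2,3,5,7,9,10} 6  {3,5,7,8,9,10} 26  {4,6,7,8,9,10} 12  {5,6,7,8,9,10} 30
  7 to go: {0,2,3,5,7,9,10} 12  {0,3,5,7,8,9,10} 32  {1,4,6,7,8,9,10} 14  {2,3,5,7,8,9,10} 32  {3,5,6,7,8,9,10} 56  {4,5,6,7,8,9,10} 42
  8 to go: {0,2,3,5,7,8,9,10} 76  {0,3,5,6,7,8,9,10} 88  {1,4,5,6,7,8,9,10} 56  {2,3,5,6,7,8,9,10} 88  {3,4,5,6,7,8,9,10} 98
  9 to go: {0,2,3,5,6,7,8,9,10} 252  {0,3,4,5,6,7,8,9,10} 186  {1,3,4,5,6,7,8,9,10} 154  {2,3,4,5,6,7,8,9,10} 186
  if 0:a drops first: 340 orders
  if 1:c drops first: 624 orders
  if 2:y drops first: 340 orders
heap linearizations: 1304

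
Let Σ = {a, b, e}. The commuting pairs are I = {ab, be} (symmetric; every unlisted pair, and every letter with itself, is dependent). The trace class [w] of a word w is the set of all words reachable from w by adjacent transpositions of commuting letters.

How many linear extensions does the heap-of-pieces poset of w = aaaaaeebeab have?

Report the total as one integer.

#0=a has no predecessor
#1=a depends on [0:a]
#2=a depends on [1:a]
#3=a depends on [2:a]
#4=a depends on [3:a]
#5=e depends on [4:a]
#6=e depends on [5:e]
#7=b has no predecessor
#8=e depends on [6:e]
#9=a depends on [8:e]
#10=b depends on [7:b]
sources: [0:a, 7:b]
N(rest) = Σ N(rest − s) over sources s of rest; N(one piece) = 1:
  size 1 → [9]=1  [10]=1
  size 2 → [7,10]=1  [8,9]=1  [9,10]=2
  size 3 → [6,8,9]=1  [7,9,10]=3  [8,9,10]=3
  size 4 → [5,6,8,9]=1  [6,8,9,10]=4  [7,8,9,10]=6
  size 5 → [4,5,6,8,9]=1  [5,6,8,9,10]=5  [6,7,8,9,10]=10
  size 6 → [3,4,5,6,8,9]=1  [4,5,6,8,9,10]=6  [5,6,7,8,9,10]=15
  size 7 → [2,3,4,5,6,8,9]=1  [3,4,5,6,8,9,10]=7  [4,5,6,7,8,9,10]=21
  size 8 → [1,2,3,4,5,6,8,9]=1  [2,3,4,5,6,8,9,10]=8  [3,4,5,6,7,8,9,10]=28
  size 9 → [0,1,2,3,4,5,6,8,9]=1  [1,2,3,4,5,6,8,9,10]=9  [2,3,4,5,6,7,8,9,10]=36
  first=0(a) contributes 45
  first=7(b) contributes 10
|[w]| = 55

55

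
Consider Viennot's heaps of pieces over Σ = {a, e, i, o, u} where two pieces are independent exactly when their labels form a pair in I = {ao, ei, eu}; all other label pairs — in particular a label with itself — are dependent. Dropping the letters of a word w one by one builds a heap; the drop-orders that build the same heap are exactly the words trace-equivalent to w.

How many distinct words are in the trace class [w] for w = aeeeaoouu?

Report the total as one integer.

0(a) covers ∅
1(e) covers 0:a
2(e) covers 1:e
3(e) covers 2:e
4(a) covers 3:e
5(o) covers 3:e
6(o) covers 5:o
7(u) covers 4:a, 6:o
8(u) covers 7:u
floor of heap: 0:a
completions by unplaced set U, small U first (add the entries for U minus each lowest piece of U):
  |U|=1: {8}:1
  |U|=2: {7,8}:1
  |U|=3: {4,7,8}:1  {6,7,8}:1
  |U|=4: {4,6,7,8}:2  {5,6,7,8}:1
  |U|=5: {4,5,6,7,8}:3
  |U|=6: {3,4,5,6,7,8}:3
  |U|=7: {2,3,4,5,6,7,8}:3
  start at 0(a): 3

3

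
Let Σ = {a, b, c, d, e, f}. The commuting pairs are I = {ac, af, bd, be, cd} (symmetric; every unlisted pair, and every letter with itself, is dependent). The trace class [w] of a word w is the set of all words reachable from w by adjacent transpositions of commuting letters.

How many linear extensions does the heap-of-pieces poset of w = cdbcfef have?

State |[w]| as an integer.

drop 0:c onto floor
drop 1:d onto floor
drop 2:b onto {0:c}
drop 3:c onto {2:b}
drop 4:f onto {1:d, 3:c}
drop 5:e onto {4:f}
drop 6:f onto {5:e}
ground layer = {0:c, 1:d}
drop-orders for the pieces not yet dropped (sum over which currently-grounded one goes next):
  1 to go: {6} 1
  2 to go: {5,6} 1
  3 to go: {4,5,6} 1
  4 to go: {1,4,5,6} 1  {3,4,5,6} 1
  5 to go: {1,3,4,5,6} 2  {2,3,4,5,6} 1
  if 0:c drops first: 3 orders
  if 1:d drops first: 1 orders
heap linearizations: 4

4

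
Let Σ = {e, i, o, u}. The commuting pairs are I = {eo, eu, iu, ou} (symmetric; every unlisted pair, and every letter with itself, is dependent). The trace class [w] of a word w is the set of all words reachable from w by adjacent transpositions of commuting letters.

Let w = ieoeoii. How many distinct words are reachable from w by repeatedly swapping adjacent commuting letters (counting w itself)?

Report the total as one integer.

0(i) covers ∅
1(e) covers 0:i
2(o) covers 0:i
3(e) covers 1:e
4(o) covers 2:o
5(i) covers 3:e, 4:o
6(i) covers 5:i
floor of heap: 0:i
completions by unplaced set U, small U first (add the entries for U minus each lowest piece of U):
  |U|=1: {6}:1
  |U|=2: {5,6}:1
  |U|=3: {3,5,6}:1  {4,5,6}:1
  |U|=4: {1,3,5,6}:1  {2,4,5,6}:1  {3,4,5,6}:2
  |U|=5: {1,3,4,5,6}:3  {2,3,4,5,6}:3
  start at 0(i): 6

6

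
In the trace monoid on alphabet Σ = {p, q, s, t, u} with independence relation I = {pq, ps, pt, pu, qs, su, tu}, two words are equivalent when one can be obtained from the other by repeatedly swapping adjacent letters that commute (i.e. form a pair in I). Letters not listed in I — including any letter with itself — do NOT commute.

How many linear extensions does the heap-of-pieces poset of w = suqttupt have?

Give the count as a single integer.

drop 0:s onto floor
drop 1:u onto floor
drop 2:q onto {1:u}
drop 3:t onto {0:s, 2:q}
drop 4:t onto {3:t}
drop 5:u onto {2:q}
drop 6:p onto floor
drop 7:t onto {4:t}
ground layer = {0:s, 1:u, 6:p}
drop-orders for the pieces not yet dropped (sum over which currently-grounded one goes next):
  1 to go: {5} 1  {6} 1  {7} 1
  2 to go: {4,7} 1  {5,6} 2  {5,7} 2  {6,7} 2
  3 to go: {3,4,7} 1  {4,5,7} 3  {4,6,7} 3  {5,6,7} 6
  4 to go: {0,3,4,7} 1  {3,4,5,7} 4  {3,4,6,7} 4  {4,5,6,7} 12
  5 to go: {0,3,4,5,7} 5  {0,3,4,6,7} 5  {2,3,4,5,7} 4  {3,4,5,6,7} 20
  6 to go: {0,2,3,4,5,7} 9  {0,3,4,5,6,7} 30  {1,2,3,4,5,7} 4  {2,3,4,5,6,7} 24
  if 0:s drops first: 28 orders
  if 1:u drops first: 63 orders
  if 6:p drops first: 13 orders
heap linearizations: 104

104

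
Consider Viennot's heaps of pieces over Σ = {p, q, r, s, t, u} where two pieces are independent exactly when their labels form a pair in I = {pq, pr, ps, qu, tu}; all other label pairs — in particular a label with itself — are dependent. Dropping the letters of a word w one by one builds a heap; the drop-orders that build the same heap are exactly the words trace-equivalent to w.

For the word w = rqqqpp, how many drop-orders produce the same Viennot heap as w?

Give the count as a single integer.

drop 0:r onto floor
drop 1:q onto {0:r}
drop 2:q onto {1:q}
drop 3:q onto {2:q}
drop 4:p onto floor
drop 5:p onto {4:p}
ground layer = {0:r, 4:p}
drop-orders for the pieces not yet dropped (sum over which currently-grounded one goes next):
  1 to go: {3} 1  {5} 1
  2 to go: {2,3} 1  {3,5} 2  {4,5} 1
  3 to go: {1,2,3} 1  {2,3,5} 3  {3,4,5} 3
  4 to go: {0,1,2,3} 1  {1,2,3,5} 4  {2,3,4,5} 6
  if 0:r drops first: 10 orders
  if 4:p drops first: 5 orders
heap linearizations: 15

15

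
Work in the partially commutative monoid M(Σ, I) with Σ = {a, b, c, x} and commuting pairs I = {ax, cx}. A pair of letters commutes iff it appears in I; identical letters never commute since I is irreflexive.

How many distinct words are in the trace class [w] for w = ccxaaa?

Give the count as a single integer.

0(c) covers ∅
1(c) covers 0:c
2(x) covers ∅
3(a) covers 1:c
4(a) covers 3:a
5(a) covers 4:a
floor of heap: 0:c, 2:x
completions by unplaced set U, small U first (add the entries for U minus each lowest piece of U):
  |U|=1: {2}:1  {5}:1
  |U|=2: {2,5}:2  {4,5}:1
  |U|=3: {2,4,5}:3  {3,4,5}:1
  |U|=4: {1,3,4,5}:1  {2,3,4,5}:4
  start at 0(c): 5
  start at 2(x): 1
sum over floor = 6

6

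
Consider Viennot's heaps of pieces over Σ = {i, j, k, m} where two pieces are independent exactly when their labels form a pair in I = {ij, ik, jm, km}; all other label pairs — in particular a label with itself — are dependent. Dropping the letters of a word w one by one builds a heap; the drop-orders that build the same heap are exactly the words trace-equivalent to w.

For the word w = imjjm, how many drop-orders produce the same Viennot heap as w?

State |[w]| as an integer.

drop 0:i onto floor
drop 1:m onto {0:i}
drop 2:j onto floor
drop 3:j onto {2:j}
drop 4:m onto {1:m}
ground layer = {0:i, 2:j}
drop-orders for the pieces not yet dropped (sum over which currently-grounded one goes next):
  1 to go: {3} 1  {4} 1
  2 to go: {1,4} 1  {2,3} 1  {3,4} 2
  3 to go: {0,1,4} 1  {1,3,4} 3  {2,3,4} 3
  if 0:i drops first: 6 orders
  if 2:j drops first: 4 orders
heap linearizations: 10

10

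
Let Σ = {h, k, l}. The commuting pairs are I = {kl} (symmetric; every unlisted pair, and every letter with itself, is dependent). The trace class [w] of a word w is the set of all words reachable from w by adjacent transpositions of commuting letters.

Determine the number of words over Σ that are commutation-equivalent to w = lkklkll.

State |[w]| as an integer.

#0=l has no predecessor
#1=k has no predecessor
#2=k depends on [1:k]
#3=l depends on [0:l]
#4=k depends on [2:k]
#5=l depends on [3:l]
#6=l depends on [5:l]
sources: [0:l, 1:k]
N(rest) = Σ N(rest − s) over sources s of rest; N(one piece) = 1:
  size 1 → [4]=1  [6]=1
  size 2 → [2,4]=1  [4,6]=2  [5,6]=1
  size 3 → [1,2,4]=1  [2,4,6]=3  [3,5,6]=1  [4,5,6]=3
  size 4 → [0,3,5,6]=1  [1,2,4,6]=4  [2,4,5,6]=6  [3,4,5,6]=4
  size 5 → [0,3,4,5,6]=5  [1,2,4,5,6]=10  [2,3,4,5,6]=10
  first=0(l) contributes 20
  first=1(k) contributes 15
|[w]| = 35

35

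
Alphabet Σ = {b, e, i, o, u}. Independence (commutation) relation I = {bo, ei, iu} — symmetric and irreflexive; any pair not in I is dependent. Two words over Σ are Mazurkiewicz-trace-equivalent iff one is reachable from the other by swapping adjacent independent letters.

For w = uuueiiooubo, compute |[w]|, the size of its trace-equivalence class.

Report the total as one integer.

drop 0:u onto floor
drop 1:u onto {0:u}
drop 2:u onto {1:u}
drop 3:e onto {2:u}
drop 4:i onto floor
drop 5:i onto {4:i}
drop 6:o onto {3:e, 5:i}
drop 7:o onto {6:o}
drop 8:u onto {7:o}
drop 9:b onto {8:u}
drop 10:o onto {8:u}
ground layer = {0:u, 4:i}
drop-orders for the pieces not yet dropped (sum over which currently-grounded one goes next):
  1 to go: {9} 1  {10} 1
  2 to go: {9,10} 2
  3 to go: {8,9,10} 2
  4 to go: {7,8,9,10} 2
  5 to go: {6,7,8,9,10} 2
  6 to go: {3,6,7,8,9,10} 2  {5,6,7,8,9,10} 2
  7 to go: {2,3,6,7,8,9,10} 2  {3,5,6,7,8,9,10} 4  {4,5,6,7,8,9,10} 2
  8 to go: {1,2,3,6,7,8,9,10} 2  {2,3,5,6,7,8,9,10} 6  {3,4,5,6,7,8,9,10} 6
  9 to go: {0,1,2,3,6,7,8,9,10} 2  {1,2,3,5,6,7,8,9,10} 8  {2,3,4,5,6,7,8,9,10} 12
  if 0:u drops first: 20 orders
  if 4:i drops first: 10 orders
heap linearizations: 30

30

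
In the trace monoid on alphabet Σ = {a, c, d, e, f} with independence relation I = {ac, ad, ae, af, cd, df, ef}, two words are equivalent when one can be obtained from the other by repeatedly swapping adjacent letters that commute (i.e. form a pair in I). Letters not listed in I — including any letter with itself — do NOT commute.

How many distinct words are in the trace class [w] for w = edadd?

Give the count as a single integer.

5

0(e) covers ∅
1(d) covers 0:e
2(a) covers ∅
3(d) covers 1:d
4(d) covers 3:d
floor of heap: 0:e, 2:a
completions by unplaced set U, small U first (add the entries for U minus each lowest piece of U):
  |U|=1: {2}:1  {4}:1
  |U|=2: {2,4}:2  {3,4}:1
  |U|=3: {1,3,4}:1  {2,3,4}:3
  start at 0(e): 4
  start at 2(a): 1
sum over floor = 5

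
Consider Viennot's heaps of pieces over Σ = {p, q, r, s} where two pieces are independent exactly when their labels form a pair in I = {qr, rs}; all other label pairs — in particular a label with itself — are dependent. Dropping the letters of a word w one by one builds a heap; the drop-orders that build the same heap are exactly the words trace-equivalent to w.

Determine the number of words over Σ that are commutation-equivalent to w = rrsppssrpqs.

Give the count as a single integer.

9

#0=r has no predecessor
#1=r depends on [0:r]
#2=s has no predecessor
#3=p depends on [1:r, 2:s]
#4=p depends on [3:p]
#5=s depends on [4:p]
#6=s depends on [5:s]
#7=r depends on [4:p]
#8=p depends on [6:s, 7:r]
#9=q depends on [8:p]
#10=s depends on [9:q]
sources: [0:r, 2:s]
N(rest) = Σ N(rest − s) over sources s of rest; N(one piece) = 1:
  size 1 → [10]=1
  size 2 → [9,10]=1
  size 3 → [8,9,10]=1
  size 4 → [6,8,9,10]=1  [7,8,9,10]=1
  size 5 → [5,6,8,9,10]=1  [6,7,8,9,10]=2
  size 6 → [5,6,7,8,9,10]=3
  size 7 → [4,5,6,7,8,9,10]=3
  size 8 → [3,4,5,6,7,8,9,10]=3
  size 9 → [1,3,4,5,6,7,8,9,10]=3  [2,3,4,5,6,7,8,9,10]=3
  first=0(r) contributes 6
  first=2(s) contributes 3
|[w]| = 9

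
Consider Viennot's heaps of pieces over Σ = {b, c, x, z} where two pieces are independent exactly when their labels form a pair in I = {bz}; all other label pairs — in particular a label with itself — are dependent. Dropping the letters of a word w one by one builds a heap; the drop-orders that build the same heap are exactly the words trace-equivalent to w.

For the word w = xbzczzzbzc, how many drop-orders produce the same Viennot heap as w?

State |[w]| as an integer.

0(x) covers ∅
1(b) covers 0:x
2(z) covers 0:x
3(c) covers 1:b, 2:z
4(z) covers 3:c
5(z) covers 4:z
6(z) covers 5:z
7(b) covers 3:c
8(z) covers 6:z
9(c) covers 7:b, 8:z
floor of heap: 0:x
completions by unplaced set U, small U first (add the entries for U minus each lowest piece of U):
  |U|=1: {9}:1
  |U|=2: {7,9}:1  {8,9}:1
  |U|=3: {6,8,9}:1  {7,8,9}:2
  |U|=4: {5,6,8,9}:1  {6,7,8,9}:3
  |U|=5: {4,5,6,8,9}:1  {5,6,7,8,9}:4
  |U|=6: {4,5,6,7,8,9}:5
  |U|=7: {3,4,5,6,7,8,9}:5
  |U|=8: {1,3,4,5,6,7,8,9}:5  {2,3,4,5,6,7,8,9}:5
  start at 0(x): 10

10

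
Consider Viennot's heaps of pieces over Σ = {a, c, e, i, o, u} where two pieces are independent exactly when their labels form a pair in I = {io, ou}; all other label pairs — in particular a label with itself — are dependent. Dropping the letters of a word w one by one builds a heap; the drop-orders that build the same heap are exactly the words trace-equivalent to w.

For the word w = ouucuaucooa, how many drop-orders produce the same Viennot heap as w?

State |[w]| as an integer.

3

#0=o has no predecessor
#1=u has no predecessor
#2=u depends on [1:u]
#3=c depends on [0:o, 2:u]
#4=u depends on [3:c]
#5=a depends on [4:u]
#6=u depends on [5:a]
#7=c depends on [6:u]
#8=o depends on [7:c]
#9=o depends on [8:o]
#10=a depends on [9:o]
sources: [0:o, 1:u]
N(rest) = Σ N(rest − s) over sources s of rest; N(one piece) = 1:
  size 1 → [10]=1
  size 2 → [9,10]=1
  size 3 → [8,9,10]=1
  size 4 → [7,8,9,10]=1
  size 5 → [6,7,8,9,10]=1
  size 6 → [5,6,7,8,9,10]=1
  size 7 → [4,5,6,7,8,9,10]=1
  size 8 → [3,4,5,6,7,8,9,10]=1
  size 9 → [0,3,4,5,6,7,8,9,10]=1  [2,3,4,5,6,7,8,9,10]=1
  first=0(o) contributes 1
  first=1(u) contributes 2
|[w]| = 3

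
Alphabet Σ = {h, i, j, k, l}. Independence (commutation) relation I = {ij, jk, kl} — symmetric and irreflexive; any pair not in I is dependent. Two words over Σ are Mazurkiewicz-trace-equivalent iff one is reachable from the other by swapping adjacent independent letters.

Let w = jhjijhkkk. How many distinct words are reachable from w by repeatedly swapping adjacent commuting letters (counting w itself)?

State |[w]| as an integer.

3

drop 0:j onto floor
drop 1:h onto {0:j}
drop 2:j onto {1:h}
drop 3:i onto {1:h}
drop 4:j onto {2:j}
drop 5:h onto {3:i, 4:j}
drop 6:k onto {5:h}
drop 7:k onto {6:k}
drop 8:k onto {7:k}
ground layer = {0:j}
drop-orders for the pieces not yet dropped (sum over which currently-grounded one goes next):
  1 to go: {8} 1
  2 to go: {7,8} 1
  3 to go: {6,7,8} 1
  4 to go: {5,6,7,8} 1
  5 to go: {3,5,6,7,8} 1  {4,5,6,7,8} 1
  6 to go: {2,4,5,6,7,8} 1  {3,4,5,6,7,8} 2
  7 to go: {2,3,4,5,6,7,8} 3
  if 0:j drops first: 3 orders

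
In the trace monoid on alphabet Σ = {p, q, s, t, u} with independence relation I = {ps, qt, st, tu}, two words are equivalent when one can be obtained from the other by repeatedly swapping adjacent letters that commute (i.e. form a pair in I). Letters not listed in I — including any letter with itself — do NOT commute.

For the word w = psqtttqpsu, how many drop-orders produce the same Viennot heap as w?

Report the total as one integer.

piece 0:p — minimal
piece 1:s — minimal
piece 2:q rests on {0:p, 1:s}
piece 3:t rests on {0:p}
piece 4:t rests on {3:t}
piece 5:t rests on {4:t}
piece 6:q rests on {2:q}
piece 7:p rests on {5:t, 6:q}
piece 8:s rests on {6:q}
piece 9:u rests on {7:p, 8:s}
minimal pieces: {0:p, 1:s}
ways to finish when only these pieces remain (= sum over removing one remaining piece with nothing left below it):
  1 left: {9}→1
  2 left: {7,9}→1  {8,9}→1
  3 left: {5,7,9}→1  {7,8,9}→2
  4 left: {4,5,7,9}→1  {5,7,8,9}→3  {6,7,8,9}→2
  5 left: {2,6,7,8,9}→2  {3,4,5,7,9}→1  {4,5,7,8,9}→4  {5,6,7,8,9}→5
  6 left: {1,2,6,7,8,9}→2  {2,5,6,7,8,9}→7  {3,4,5,7,8,9}→5  {4,5,6,7,8,9}→9
  7 left: {1,2,5,6,7,8,9}→9  {2,4,5,6,7,8,9}→16  {3,4,5,6,7,8,9}→14
  8 left: {1,2,4,5,6,7,8,9}→25  {2,3,4,5,6,7,8,9}→30
  placing 0:p first → 55 extensions
  placing 1:s first → 30 extensions
total linear extensions = 85

85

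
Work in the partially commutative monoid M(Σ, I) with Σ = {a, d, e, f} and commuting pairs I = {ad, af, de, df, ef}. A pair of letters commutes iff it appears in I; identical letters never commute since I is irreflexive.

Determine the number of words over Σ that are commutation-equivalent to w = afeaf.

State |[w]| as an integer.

0(a) covers ∅
1(f) covers ∅
2(e) covers 0:a
3(a) covers 2:e
4(f) covers 1:f
floor of heap: 0:a, 1:f
completions by unplaced set U, small U first (add the entries for U minus each lowest piece of U):
  |U|=1: {3}:1  {4}:1
  |U|=2: {1,4}:1  {2,3}:1  {3,4}:2
  |U|=3: {0,2,3}:1  {1,3,4}:3  {2,3,4}:3
  start at 0(a): 6
  start at 1(f): 4
sum over floor = 10

10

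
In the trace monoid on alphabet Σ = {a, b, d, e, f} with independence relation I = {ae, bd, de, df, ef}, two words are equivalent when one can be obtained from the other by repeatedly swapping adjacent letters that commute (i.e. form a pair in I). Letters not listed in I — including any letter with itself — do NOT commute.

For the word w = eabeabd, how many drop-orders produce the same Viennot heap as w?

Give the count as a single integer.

10

piece 0:e — minimal
piece 1:a — minimal
piece 2:b rests on {0:e, 1:a}
piece 3:e rests on {2:b}
piece 4:a rests on {2:b}
piece 5:b rests on {3:e, 4:a}
piece 6:d rests on {4:a}
minimal pieces: {0:e, 1:a}
ways to finish when only these pieces remain (= sum over removing one remaining piece with nothing left below it):
  1 left: {5}→1  {6}→1
  2 left: {3,5}→1  {5,6}→2
  3 left: {3,5,6}→3  {4,5,6}→2
  4 left: {3,4,5,6}→5
  5 left: {2,3,4,5,6}→5
  placing 0:e first → 5 extensions
  placing 1:a first → 5 extensions
total linear extensions = 10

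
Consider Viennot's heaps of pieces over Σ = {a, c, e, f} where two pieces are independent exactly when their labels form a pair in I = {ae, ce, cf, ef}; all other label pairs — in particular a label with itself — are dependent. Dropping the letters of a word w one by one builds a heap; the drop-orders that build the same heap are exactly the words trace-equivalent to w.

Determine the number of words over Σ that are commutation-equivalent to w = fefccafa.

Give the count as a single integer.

48

#0=f has no predecessor
#1=e has no predecessor
#2=f depends on [0:f]
#3=c has no predecessor
#4=c depends on [3:c]
#5=a depends on [2:f, 4:c]
#6=f depends on [5:a]
#7=a depends on [6:f]
sources: [0:f, 1:e, 3:c]
N(rest) = Σ N(rest − s) over sources s of rest; N(one piece) = 1:
  size 1 → [1]=1  [7]=1
  size 2 → [1,7]=2  [6,7]=1
  size 3 → [1,6,7]=3  [5,6,7]=1
  size 4 → [1,5,6,7]=4  [2,5,6,7]=1  [4,5,6,7]=1
  size 5 → [0,2,5,6,7]=1  [1,2,5,6,7]=5  [1,4,5,6,7]=5  [2,4,5,6,7]=2  [3,4,5,6,7]=1
  size 6 → [0,1,2,5,6,7]=6  [0,2,4,5,6,7]=3  [1,2,4,5,6,7]=12  [1,3,4,5,6,7]=6  [2,3,4,5,6,7]=3
  first=0(f) contributes 21
  first=1(e) contributes 6
  first=3(c) contributes 21
|[w]| = 48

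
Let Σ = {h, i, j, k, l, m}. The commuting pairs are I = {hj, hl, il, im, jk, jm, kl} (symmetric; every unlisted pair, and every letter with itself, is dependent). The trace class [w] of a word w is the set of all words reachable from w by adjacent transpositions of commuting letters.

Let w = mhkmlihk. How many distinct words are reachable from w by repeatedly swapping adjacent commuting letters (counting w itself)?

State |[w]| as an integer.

piece 0:m — minimal
piece 1:h rests on {0:m}
piece 2:k rests on {1:h}
piece 3:m rests on {2:k}
piece 4:l rests on {3:m}
piece 5:i rests on {2:k}
piece 6:h rests on {3:m, 5:i}
piece 7:k rests on {6:h}
minimal pieces: {0:m}
ways to finish when only these pieces remain (= sum over removing one remaining piece with nothing left below it):
  1 left: {4}→1  {7}→1
  2 left: {4,7}→2  {6,7}→1
  3 left: {4,6,7}→3  {5,6,7}→1
  4 left: {3,4,6,7}→3  {4,5,6,7}→4
  5 left: {3,4,5,6,7}→7
  6 left: {2,3,4,5,6,7}→7
  placing 0:m first → 7 extensions

7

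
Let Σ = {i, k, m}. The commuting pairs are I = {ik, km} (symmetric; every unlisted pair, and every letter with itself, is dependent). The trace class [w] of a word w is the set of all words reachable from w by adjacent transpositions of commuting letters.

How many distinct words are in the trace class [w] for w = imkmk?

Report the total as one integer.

0(i) covers ∅
1(m) covers 0:i
2(k) covers ∅
3(m) covers 1:m
4(k) covers 2:k
floor of heap: 0:i, 2:k
completions by unplaced set U, small U first (add the entries for U minus each lowest piece of U):
  |U|=1: {3}:1  {4}:1
  |U|=2: {1,3}:1  {2,4}:1  {3,4}:2
  |U|=3: {0,1,3}:1  {1,3,4}:3  {2,3,4}:3
  start at 0(i): 6
  start at 2(k): 4
sum over floor = 10

10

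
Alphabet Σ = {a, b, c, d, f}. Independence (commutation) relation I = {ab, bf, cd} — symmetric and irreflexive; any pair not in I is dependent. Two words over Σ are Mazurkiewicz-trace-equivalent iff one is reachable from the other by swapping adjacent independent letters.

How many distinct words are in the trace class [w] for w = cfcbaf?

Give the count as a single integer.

3

#0=c has no predecessor
#1=f depends on [0:c]
#2=c depends on [1:f]
#3=b depends on [2:c]
#4=a depends on [2:c]
#5=f depends on [4:a]
sources: [0:c]
N(rest) = Σ N(rest − s) over sources s of rest; N(one piece) = 1:
  size 1 → [3]=1  [5]=1
  size 2 → [3,5]=2  [4,5]=1
  size 3 → [3,4,5]=3
  size 4 → [2,3,4,5]=3
  first=0(c) contributes 3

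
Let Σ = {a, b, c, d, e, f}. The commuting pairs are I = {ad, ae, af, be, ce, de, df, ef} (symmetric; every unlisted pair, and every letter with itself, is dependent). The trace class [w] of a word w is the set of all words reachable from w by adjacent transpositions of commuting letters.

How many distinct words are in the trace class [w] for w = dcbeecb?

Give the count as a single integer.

0(d) covers ∅
1(c) covers 0:d
2(b) covers 1:c
3(e) covers ∅
4(e) covers 3:e
5(c) covers 2:b
6(b) covers 5:c
floor of heap: 0:d, 3:e
completions by unplaced set U, small U first (add the entries for U minus each lowest piece of U):
  |U|=1: {4}:1  {6}:1
  |U|=2: {3,4}:1  {4,6}:2  {5,6}:1
  |U|=3: {2,5,6}:1  {3,4,6}:3  {4,5,6}:3
  |U|=4: {1,2,5,6}:1  {2,4,5,6}:4  {3,4,5,6}:6
  |U|=5: {0,1,2,5,6}:1  {1,2,4,5,6}:5  {2,3,4,5,6}:10
  start at 0(d): 15
  start at 3(e): 6
sum over floor = 21

21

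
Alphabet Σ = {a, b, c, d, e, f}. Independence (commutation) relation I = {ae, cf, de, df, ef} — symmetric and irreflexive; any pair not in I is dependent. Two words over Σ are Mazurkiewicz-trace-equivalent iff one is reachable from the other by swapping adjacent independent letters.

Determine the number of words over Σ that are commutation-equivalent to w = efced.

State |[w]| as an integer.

drop 0:e onto floor
drop 1:f onto floor
drop 2:c onto {0:e}
drop 3:e onto {2:c}
drop 4:d onto {2:c}
ground layer = {0:e, 1:f}
drop-orders for the pieces not yet dropped (sum over which currently-grounded one goes next):
  1 to go: {1} 1  {3} 1  {4} 1
  2 to go: {1,3} 2  {1,4} 2  {3,4} 2
  3 to go: {1,3,4} 6  {2,3,4} 2
  if 0:e drops first: 8 orders
  if 1:f drops first: 2 orders
heap linearizations: 10

10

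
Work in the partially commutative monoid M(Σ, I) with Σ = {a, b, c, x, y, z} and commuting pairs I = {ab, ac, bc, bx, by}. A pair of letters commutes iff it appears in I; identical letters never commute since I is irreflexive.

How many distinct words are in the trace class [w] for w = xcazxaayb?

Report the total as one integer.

drop 0:x onto floor
drop 1:c onto {0:x}
drop 2:a onto {0:x}
drop 3:z onto {1:c, 2:a}
drop 4:x onto {3:z}
drop 5:a onto {4:x}
drop 6:a onto {5:a}
drop 7:y onto {6:a}
drop 8:b onto {3:z}
ground layer = {0:x}
drop-orders for the pieces not yet dropped (sum over which currently-grounded one goes next):
  1 to go: {7} 1  {8} 1
  2 to go: {6,7} 1  {7,8} 2
  3 to go: {5,6,7} 1  {6,7,8} 3
  4 to go: {4,5,6,7} 1  {5,6,7,8} 4
  5 to go: {4,5,6,7,8} 5
  6 to go: {3,4,5,6,7,8} 5
  7 to go: {1,3,4,5,6,7,8} 5  {2,3,4,5,6,7,8} 5
  if 0:x drops first: 10 orders

10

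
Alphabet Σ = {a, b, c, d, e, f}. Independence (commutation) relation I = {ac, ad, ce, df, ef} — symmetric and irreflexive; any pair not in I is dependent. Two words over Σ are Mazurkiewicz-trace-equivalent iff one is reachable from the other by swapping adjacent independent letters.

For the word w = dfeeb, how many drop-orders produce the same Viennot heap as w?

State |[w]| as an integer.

4

#0=d has no predecessor
#1=f has no predecessor
#2=e depends on [0:d]
#3=e depends on [2:e]
#4=b depends on [1:f, 3:e]
sources: [0:d, 1:f]
N(rest) = Σ N(rest − s) over sources s of rest; N(one piece) = 1:
  size 1 → [4]=1
  size 2 → [1,4]=1  [3,4]=1
  size 3 → [1,3,4]=2  [2,3,4]=1
  first=0(d) contributes 3
  first=1(f) contributes 1
|[w]| = 4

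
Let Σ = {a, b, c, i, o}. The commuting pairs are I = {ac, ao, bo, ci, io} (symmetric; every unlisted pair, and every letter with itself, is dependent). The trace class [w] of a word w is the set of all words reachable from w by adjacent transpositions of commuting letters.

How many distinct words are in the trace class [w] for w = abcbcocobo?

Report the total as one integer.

drop 0:a onto floor
drop 1:b onto {0:a}
drop 2:c onto {1:b}
drop 3:b onto {2:c}
drop 4:c onto {3:b}
drop 5:o onto {4:c}
drop 6:c onto {5:o}
drop 7:o onto {6:c}
drop 8:b onto {6:c}
drop 9:o onto {7:o}
ground layer = {0:a}
drop-orders for the pieces not yet dropped (sum over which currently-grounded one goes next):
  1 to go: {8} 1  {9} 1
  2 to go: {7,9} 1  {8,9} 2
  3 to go: {7,8,9} 3
  4 to go: {6,7,8,9} 3
  5 to go: {5,6,7,8,9} 3
  6 to go: {4,5,6,7,8,9} 3
  7 to go: {3,4,5,6,7,8,9} 3
  8 to go: {2,3,4,5,6,7,8,9} 3
  if 0:a drops first: 3 orders

3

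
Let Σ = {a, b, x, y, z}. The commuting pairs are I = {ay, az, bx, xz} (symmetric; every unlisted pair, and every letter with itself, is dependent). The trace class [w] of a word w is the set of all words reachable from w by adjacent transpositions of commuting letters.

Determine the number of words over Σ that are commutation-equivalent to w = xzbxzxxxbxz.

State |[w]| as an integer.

drop 0:x onto floor
drop 1:z onto floor
drop 2:b onto {1:z}
drop 3:x onto {0:x}
drop 4:z onto {2:b}
drop 5:x onto {3:x}
drop 6:x onto {5:x}
drop 7:x onto {6:x}
drop 8:b onto {4:z}
drop 9:x onto {7:x}
drop 10:z onto {8:b}
ground layer = {0:x, 1:z}
drop-orders for the pieces not yet dropped (sum over which currently-grounded one goes next):
  1 to go: {9} 1  {10} 1
  2 to go: {7,9} 1  {8,10} 1  {9,10} 2
  3 to go: {4,8,10} 1  {6,7,9} 1  {7,9,10} 3  {8,9,10} 3
  4 to go: {2,4,8,10} 1  {4,8,9,10} 4  {5,6,7,9} 1  {6,7,9,10} 4  {7,8,9,10} 6
  5 to go: {1,2,4,8,10} 1  {2,4,8,9,10} 5  {3,5,6,7,9} 1  {4,7,8,9,10} 10  {5,6,7,9,10} 5  {6,7,8,9,10} 10
  6 to go: {0,3,5,6,7,9} 1  {1,2,4,8,9,10} 6  {2,4,7,8,9,10} 15  {3,5,6,7,9,10} 6  {4,6,7,8,9,10} 20  {5,6,7,8,9,10} 15
  7 to go: {0,3,5,6,7,9,10} 7  {1,2,4,7,8,9,10} 21  {2,4,6,7,8,9,10} 35  {3,5,6,7,8,9,10} 21  {4,5,6,7,8,9,10} 35
  8 to go: {0,3,5,6,7,8,9,10} 28  {1,2,4,6,7,8,9,10} 56  {2,4,5,6,7,8,9,10} 70  {3,4,5,6,7,8,9,10} 56
  9 to go: {0,3,4,5,6,7,8,9,10} 84  {1,2,4,5,6,7,8,9,10} 126  {2,3,4,5,6,7,8,9,10} 126
  if 0:x drops first: 252 orders
  if 1:z drops first: 210 orders
heap linearizations: 462

462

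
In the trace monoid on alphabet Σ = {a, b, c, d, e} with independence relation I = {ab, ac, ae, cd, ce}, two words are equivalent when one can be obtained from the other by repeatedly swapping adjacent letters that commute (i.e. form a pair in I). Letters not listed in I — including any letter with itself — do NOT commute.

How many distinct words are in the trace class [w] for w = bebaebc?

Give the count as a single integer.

7

0(b) covers ∅
1(e) covers 0:b
2(b) covers 1:e
3(a) covers ∅
4(e) covers 2:b
5(b) covers 4:e
6(c) covers 5:b
floor of heap: 0:b, 3:a
completions by unplaced set U, small U first (add the entries for U minus each lowest piece of U):
  |U|=1: {3}:1  {6}:1
  |U|=2: {3,6}:2  {5,6}:1
  |U|=3: {3,5,6}:3  {4,5,6}:1
  |U|=4: {2,4,5,6}:1  {3,4,5,6}:4
  |U|=5: {1,2,4,5,6}:1  {2,3,4,5,6}:5
  start at 0(b): 6
  start at 3(a): 1
sum over floor = 7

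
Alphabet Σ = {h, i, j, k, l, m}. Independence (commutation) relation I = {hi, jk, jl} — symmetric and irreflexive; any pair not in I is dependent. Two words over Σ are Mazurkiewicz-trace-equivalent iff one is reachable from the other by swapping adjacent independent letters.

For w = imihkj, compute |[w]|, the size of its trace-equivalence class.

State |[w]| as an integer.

piece 0:i — minimal
piece 1:m rests on {0:i}
piece 2:i rests on {1:m}
piece 3:h rests on {1:m}
piece 4:k rests on {2:i, 3:h}
piece 5:j rests on {2:i, 3:h}
minimal pieces: {0:i}
ways to finish when only these pieces remain (= sum over removing one remaining piece with nothing left below it):
  1 left: {4}→1  {5}→1
  2 left: {4,5}→2
  3 left: {2,4,5}→2  {3,4,5}→2
  4 left: {2,3,4,5}→4
  placing 0:i first → 4 extensions

4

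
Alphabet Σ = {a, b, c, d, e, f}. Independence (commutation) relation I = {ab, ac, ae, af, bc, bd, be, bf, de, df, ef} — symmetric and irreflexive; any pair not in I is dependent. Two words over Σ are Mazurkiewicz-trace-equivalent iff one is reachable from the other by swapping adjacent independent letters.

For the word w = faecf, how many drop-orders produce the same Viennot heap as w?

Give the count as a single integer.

0(f) covers ∅
1(a) covers ∅
2(e) covers ∅
3(c) covers 0:f, 2:e
4(f) covers 3:c
floor of heap: 0:f, 1:a, 2:e
completions by unplaced set U, small U first (add the entries for U minus each lowest piece of U):
  |U|=1: {1}:1  {4}:1
  |U|=2: {1,4}:2  {3,4}:1
  |U|=3: {0,3,4}:1  {1,3,4}:3  {2,3,4}:1
  start at 0(f): 4
  start at 1(a): 2
  start at 2(e): 4
sum over floor = 10

10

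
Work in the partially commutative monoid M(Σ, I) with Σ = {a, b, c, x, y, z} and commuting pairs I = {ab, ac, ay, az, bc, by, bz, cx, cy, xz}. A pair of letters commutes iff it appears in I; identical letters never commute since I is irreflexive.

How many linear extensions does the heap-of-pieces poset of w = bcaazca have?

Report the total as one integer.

140

piece 0:b — minimal
piece 1:c — minimal
piece 2:a — minimal
piece 3:a rests on {2:a}
piece 4:z rests on {1:c}
piece 5:c rests on {4:z}
piece 6:a rests on {3:a}
minimal pieces: {0:b, 1:c, 2:a}
ways to finish when only these pieces remain (= sum over removing one remaining piece with nothing left below it):
  1 left: {0}→1  {5}→1  {6}→1
  2 left: {0,5}→2  {0,6}→2  {3,6}→1  {4,5}→1  {5,6}→2
  3 left: {0,3,6}→3  {0,4,5}→3  {0,5,6}→6  {1,4,5}→1  {2,3,6}→1  {3,5,6}→3  {4,5,6}→3
  4 left: {0,1,4,5}→4  {0,2,3,6}→4  {0,3,5,6}→12  {0,4,5,6}→12  {1,4,5,6}→4  {2,3,5,6}→4  {3,4,5,6}→6
  5 left: {0,1,4,5,6}→20  {0,2,3,5,6}→20  {0,3,4,5,6}→30  {1,3,4,5,6}→10  {2,3,4,5,6}→10
  placing 0:b first → 20 extensions
  placing 1:c first → 60 extensions
  placing 2:a first → 60 extensions
total linear extensions = 140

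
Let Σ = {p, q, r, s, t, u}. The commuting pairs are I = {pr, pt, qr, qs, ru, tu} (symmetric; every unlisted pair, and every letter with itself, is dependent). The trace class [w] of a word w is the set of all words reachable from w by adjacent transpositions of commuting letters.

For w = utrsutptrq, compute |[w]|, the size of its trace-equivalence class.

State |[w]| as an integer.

48

0(u) covers ∅
1(t) covers ∅
2(r) covers 1:t
3(s) covers 0:u, 2:r
4(u) covers 3:s
5(t) covers 3:s
6(p) covers 4:u
7(t) covers 5:t
8(r) covers 7:t
9(q) covers 6:p, 7:t
floor of heap: 0:u, 1:t
completions by unplaced set U, small U first (add the entries for U minus each lowest piece of U):
  |U|=1: {8}:1  {9}:1
  |U|=2: {6,9}:1  {8,9}:2
  |U|=3: {4,6,9}:1  {6,8,9}:3  {7,8,9}:2
  |U|=4: {4,6,8,9}:4  {5,7,8,9}:2  {6,7,8,9}:5
  |U|=5: {4,6,7,8,9}:9  {5,6,7,8,9}:7
  |U|=6: {4,5,6,7,8,9}:16
  |U|=7: {3,4,5,6,7,8,9}:16
  |U|=8: {0,3,4,5,6,7,8,9}:16  {2,3,4,5,6,7,8,9}:16
  start at 0(u): 16
  start at 1(t): 32
sum over floor = 48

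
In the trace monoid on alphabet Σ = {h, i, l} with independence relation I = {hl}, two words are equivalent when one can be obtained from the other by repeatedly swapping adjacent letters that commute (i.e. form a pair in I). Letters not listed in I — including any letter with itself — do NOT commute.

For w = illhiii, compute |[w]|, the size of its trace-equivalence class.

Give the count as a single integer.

3

piece 0:i — minimal
piece 1:l rests on {0:i}
piece 2:l rests on {1:l}
piece 3:h rests on {0:i}
piece 4:i rests on {2:l, 3:h}
piece 5:i rests on {4:i}
piece 6:i rests on {5:i}
minimal pieces: {0:i}
ways to finish when only these pieces remain (= sum over removing one remaining piece with nothing left below it):
  1 left: {6}→1
  2 left: {5,6}→1
  3 left: {4,5,6}→1
  4 left: {2,4,5,6}→1  {3,4,5,6}→1
  5 left: {1,2,4,5,6}→1  {2,3,4,5,6}→2
  placing 0:i first → 3 extensions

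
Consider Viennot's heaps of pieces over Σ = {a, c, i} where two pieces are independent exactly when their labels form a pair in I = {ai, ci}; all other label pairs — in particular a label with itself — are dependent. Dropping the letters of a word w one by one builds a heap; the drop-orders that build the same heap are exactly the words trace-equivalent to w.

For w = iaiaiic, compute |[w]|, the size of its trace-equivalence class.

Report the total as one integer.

#0=i has no predecessor
#1=a has no predecessor
#2=i depends on [0:i]
#3=a depends on [1:a]
#4=i depends on [2:i]
#5=i depends on [4:i]
#6=c depends on [3:a]
sources: [0:i, 1:a]
N(rest) = Σ N(rest − s) over sources s of rest; N(one piece) = 1:
  size 1 → [5]=1  [6]=1
  size 2 → [3,6]=1  [4,5]=1  [5,6]=2
  size 3 → [1,3,6]=1  [2,4,5]=1  [3,5,6]=3  [4,5,6]=3
  size 4 → [0,2,4,5]=1  [1,3,5,6]=4  [2,4,5,6]=4  [3,4,5,6]=6
  size 5 → [0,2,4,5,6]=5  [1,3,4,5,6]=10  [2,3,4,5,6]=10
  first=0(i) contributes 20
  first=1(a) contributes 15
|[w]| = 35

35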